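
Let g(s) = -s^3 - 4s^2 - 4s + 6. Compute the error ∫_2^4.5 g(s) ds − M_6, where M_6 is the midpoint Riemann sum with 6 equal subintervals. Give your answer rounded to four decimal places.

-0.4973

Exact integral: ∫_2^4.5 g(s) ds ≈ -226.848958.
M_6 ≈ -226.351635.
Error ≈ -226.848958 − (-226.351635) ≈ -0.4973.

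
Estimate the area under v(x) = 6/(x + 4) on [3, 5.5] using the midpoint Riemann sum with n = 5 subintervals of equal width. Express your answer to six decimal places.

Δx = (5.5 − 3)/5 = 0.5.
Midpoints: 3.25, 3.75, 4.25, 4.75, 5.25.
v(3.25) = 24/29, v(3.75) = 24/31, v(4.25) = 8/11, v(4.75) = 24/35, v(5.25) = 24/37.
Sum = Δx · [v(3.25) + v(3.75) + v(4.25) + v(4.75) + v(5.25)].
Sum ≈ 1.831708.

1.831708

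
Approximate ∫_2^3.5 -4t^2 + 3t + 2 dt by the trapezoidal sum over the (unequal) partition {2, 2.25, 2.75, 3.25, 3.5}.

Subinterval widths: 0.25, 0.5, 0.5, 0.25.
f(2) = -8, f(2.25) = -11.5, f(2.75) = -20, f(3.25) = -30.5, f(3.5) = -36.5.
On each subinterval the trapezoid contributes (Δt_i/2)·[f(t_{i-1}) + f(t_i)].
Sum = -31.3125.

-31.3125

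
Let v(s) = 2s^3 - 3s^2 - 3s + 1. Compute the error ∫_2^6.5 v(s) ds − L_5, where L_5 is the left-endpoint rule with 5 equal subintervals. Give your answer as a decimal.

168.58125

Exact integral: ∫_2^6.5 v(s) ds = 565.03125.
L_5 = 396.45.
Error = 565.03125 − 396.45 = 168.58125.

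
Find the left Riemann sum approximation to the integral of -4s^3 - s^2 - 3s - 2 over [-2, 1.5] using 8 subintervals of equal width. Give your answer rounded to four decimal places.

Δs = (1.5 − (-2))/8 = 0.4375.
Left endpoints: -2, -1.5625, -1.125, -0.6875, -0.25, 0.1875, 0.625, 1.0625.
f(-2) = 32, f(-1.5625) = 15877/1024, f(-1.125) = 5.8046875, f(-0.6875) = 911/1024, f(-0.25) = -1.25, f(0.1875) = -2687/1024, f(0.625) = -5.2421875, f(1.0625) = -11381/1024.
Sum = Δs · [f(-2) + f(-1.5625) + f(-1.125) + ...].
Sum ≈ 14.8613.

14.8613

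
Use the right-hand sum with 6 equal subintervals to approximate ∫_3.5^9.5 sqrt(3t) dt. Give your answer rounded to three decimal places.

Δt = (9.5 − 3.5)/6 = 1.
Right endpoints: 4.5, 5.5, 6.5, 7.5, 8.5, 9.5.
f(4.5) ≈ 3.674, f(5.5) ≈ 4.062, f(6.5) ≈ 4.416, f(7.5) ≈ 4.743, f(8.5) ≈ 5.050, f(9.5) ≈ 5.339.
Sum = Δt · [f(4.5) + f(5.5) + f(6.5) + ...].
Sum ≈ 27.284.

27.284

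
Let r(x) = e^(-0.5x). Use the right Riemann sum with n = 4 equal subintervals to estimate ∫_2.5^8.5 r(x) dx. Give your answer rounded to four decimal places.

Δx = (8.5 − 2.5)/4 = 1.5.
Right endpoints: 4, 5.5, 7, 8.5.
r(4) ≈ 0.1353, r(5.5) ≈ 0.0639, r(7) ≈ 0.0302, r(8.5) ≈ 0.0143.
Sum = Δx · [r(4) + r(5.5) + r(7) + r(8.5)].
Sum ≈ 0.3656.

0.3656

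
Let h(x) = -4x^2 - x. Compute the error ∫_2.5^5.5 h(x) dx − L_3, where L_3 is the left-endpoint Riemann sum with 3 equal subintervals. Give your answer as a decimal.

Exact integral: ∫_2.5^5.5 h(x) dx = -213.
L_3 = -165.5.
Error = -213 − (-165.5) = -47.5.

-47.5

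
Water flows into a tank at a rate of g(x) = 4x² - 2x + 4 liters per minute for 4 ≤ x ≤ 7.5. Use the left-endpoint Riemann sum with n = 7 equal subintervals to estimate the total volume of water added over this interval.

413

Δx = (7.5 − 4)/7 = 0.5.
Left endpoints: 4, 4.5, 5, 5.5, 6, 6.5, 7.
g(4) = 60, g(4.5) = 76, g(5) = 94, g(5.5) = 114, g(6) = 136, g(6.5) = 160, g(7) = 186.
Sum = Δx · [g(4) + g(4.5) + g(5) + ...].
Sum = 413.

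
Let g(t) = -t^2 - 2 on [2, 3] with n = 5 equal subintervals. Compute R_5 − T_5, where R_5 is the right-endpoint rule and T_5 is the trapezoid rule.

-0.5

R_5 = -8.84.
T_5 = -8.34.
R_5 − T_5 = -0.5.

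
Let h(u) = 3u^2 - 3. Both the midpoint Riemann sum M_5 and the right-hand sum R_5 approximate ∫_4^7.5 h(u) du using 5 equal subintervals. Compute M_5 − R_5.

M_5 = 346.94625.
R_5 = 390.495.
M_5 − R_5 = -43.54875.

-43.54875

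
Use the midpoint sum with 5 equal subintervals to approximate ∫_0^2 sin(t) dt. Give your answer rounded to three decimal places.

1.426

Δt = (2 − 0)/5 = 0.4.
Midpoints: 0.2, 0.6, 1, 1.4, 1.8.
f(0.2) ≈ 0.199, f(0.6) ≈ 0.565, f(1) ≈ 0.841, f(1.4) ≈ 0.985, f(1.8) ≈ 0.974.
Sum = Δt · [f(0.2) + f(0.6) + f(1) + f(1.4) + f(1.8)].
Sum ≈ 1.426.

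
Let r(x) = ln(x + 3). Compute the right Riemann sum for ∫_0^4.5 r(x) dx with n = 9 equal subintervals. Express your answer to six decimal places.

7.540848

Δx = (4.5 − 0)/9 = 0.5.
Right endpoints: 0.5, 1, 1.5, 2, 2.5, 3, 3.5, 4, 4.5.
r(0.5) ≈ 1.252763, r(1) ≈ 1.386294, r(1.5) ≈ 1.504077, r(2) ≈ 1.609438, r(2.5) ≈ 1.704748, r(3) ≈ 1.791759, r(3.5) ≈ 1.871802, r(4) ≈ 1.945910, r(4.5) ≈ 2.014903.
Sum = Δx · [r(0.5) + r(1) + r(1.5) + ...].
Sum ≈ 7.540848.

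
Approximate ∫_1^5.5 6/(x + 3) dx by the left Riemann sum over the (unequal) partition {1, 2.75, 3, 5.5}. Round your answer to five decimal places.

5.38587

Subinterval widths: 1.75, 0.25, 2.5.
Left endpoints: 1, 2.75, 3.
f(1) = 1.5, f(2.75) = 24/23, f(3) = 1.
Sum = Σ Δx_i · f(x_i).
Sum ≈ 5.38587.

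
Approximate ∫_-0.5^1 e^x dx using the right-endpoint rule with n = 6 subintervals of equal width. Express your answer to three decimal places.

2.387

Δx = (1 − (-0.5))/6 = 0.25.
Right endpoints: -0.25, 0, 0.25, 0.5, 0.75, 1.
f(-0.25) ≈ 0.779, f(0) ≈ 1.000, f(0.25) ≈ 1.284, f(0.5) ≈ 1.649, f(0.75) ≈ 2.117, f(1) ≈ 2.718.
Sum = Δx · [f(-0.25) + f(0) + f(0.25) + ...].
Sum ≈ 2.387.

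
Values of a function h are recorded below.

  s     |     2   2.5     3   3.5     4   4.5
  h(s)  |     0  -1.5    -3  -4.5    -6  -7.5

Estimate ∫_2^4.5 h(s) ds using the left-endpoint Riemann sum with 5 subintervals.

Δs = 0.5.
Sum = 0.5·[0 + (-1.5) + (-3) + (-4.5) + (-6)] = -7.5.

-7.5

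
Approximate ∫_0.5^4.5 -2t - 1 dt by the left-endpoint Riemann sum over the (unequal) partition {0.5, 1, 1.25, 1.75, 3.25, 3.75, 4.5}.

-20.375

Subinterval widths: 0.5, 0.25, 0.5, 1.5, 0.5, 0.75.
Left endpoints: 0.5, 1, 1.25, 1.75, 3.25, 3.75.
f(0.5) = -2, f(1) = -3, f(1.25) = -3.5, f(1.75) = -4.5, f(3.25) = -7.5, f(3.75) = -8.5.
Sum = Σ Δt_i · f(t_i).
Sum = -20.375.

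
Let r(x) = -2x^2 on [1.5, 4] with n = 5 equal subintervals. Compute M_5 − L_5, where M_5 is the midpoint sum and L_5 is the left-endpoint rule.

-6.5625

M_5 = -40.3125.
L_5 = -33.75.
M_5 − L_5 = -6.5625.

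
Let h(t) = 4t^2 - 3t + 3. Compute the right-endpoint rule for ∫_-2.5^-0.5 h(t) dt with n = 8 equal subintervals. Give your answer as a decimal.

Δt = (-0.5 − (-2.5))/8 = 0.25.
Right endpoints: -2.25, -2, -1.75, -1.5, -1.25, -1, -0.75, -0.5.
h(-2.25) = 30, h(-2) = 25, h(-1.75) = 20.5, h(-1.5) = 16.5, h(-1.25) = 13, h(-1) = 10, h(-0.75) = 7.5, h(-0.5) = 5.5.
Sum = Δt · [h(-2.25) + h(-2) + h(-1.75) + ...].
Sum = 32.

32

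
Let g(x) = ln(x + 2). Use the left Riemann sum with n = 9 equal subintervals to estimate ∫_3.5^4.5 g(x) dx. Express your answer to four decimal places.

1.7813

Δx = (4.5 − 3.5)/9 = 1/9.
Left endpoints: 3.5, 65/18, 67/18, 23/6, 71/18, 73/18, 25/6, 77/18, 79/18.
g(3.5) ≈ 1.7047, g(65/18) ≈ 1.7247, g(67/18) ≈ 1.7444, g(23/6) ≈ 1.7636, g(71/18) ≈ 1.7825, g(73/18) ≈ 1.8010, g(25/6) ≈ 1.8192, g(77/18) ≈ 1.8370, g(79/18) ≈ 1.8546.
Sum = Δx · [g(3.5) + g(65/18) + g(67/18) + ...].
Sum ≈ 1.7813.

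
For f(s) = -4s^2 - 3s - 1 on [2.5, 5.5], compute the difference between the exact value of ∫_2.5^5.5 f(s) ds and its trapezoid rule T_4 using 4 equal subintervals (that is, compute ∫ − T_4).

1.125

Exact integral: ∫_2.5^5.5 f(s) ds = -240.
T_4 = -241.125.
Error = -240 − (-241.125) = 1.125.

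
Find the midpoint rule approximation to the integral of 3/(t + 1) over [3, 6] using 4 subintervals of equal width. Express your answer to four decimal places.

1.6759

Δt = (6 − 3)/4 = 0.75.
Midpoints: 3.375, 4.125, 4.875, 5.625.
f(3.375) = 24/35, f(4.125) = 24/41, f(4.875) = 24/47, f(5.625) = 24/53.
Sum = Δt · [f(3.375) + f(4.125) + f(4.875) + f(5.625)].
Sum ≈ 1.6759.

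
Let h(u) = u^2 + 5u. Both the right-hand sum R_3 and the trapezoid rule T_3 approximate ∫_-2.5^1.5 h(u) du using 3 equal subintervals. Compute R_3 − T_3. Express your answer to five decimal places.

10.66667

R_3 ≈ 8.1851852.
T_3 ≈ -2.4814815.
R_3 − T_3 ≈ 10.66667.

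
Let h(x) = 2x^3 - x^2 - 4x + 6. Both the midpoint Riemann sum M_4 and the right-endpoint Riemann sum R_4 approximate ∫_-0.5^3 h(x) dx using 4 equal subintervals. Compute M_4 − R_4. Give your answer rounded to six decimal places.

M_4 ≈ 33.47558594.
R_4 ≈ 51.61132812.
M_4 − R_4 ≈ -18.135742.

-18.135742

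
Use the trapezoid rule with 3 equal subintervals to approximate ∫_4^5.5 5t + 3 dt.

40.125

Δt = (5.5 − 4)/3 = 0.5.
f(4) = 23, f(4.5) = 25.5, f(5) = 28, f(5.5) = 30.5.
T_3 = (Δt/2)·[f(t_0) + 2f(t_1) + 2f(t_2) + f(t_3)].
Sum = 40.125.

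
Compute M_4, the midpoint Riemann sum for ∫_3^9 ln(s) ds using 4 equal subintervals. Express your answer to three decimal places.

Δs = (9 − 3)/4 = 1.5.
Midpoints: 3.75, 5.25, 6.75, 8.25.
f(3.75) ≈ 1.322, f(5.25) ≈ 1.658, f(6.75) ≈ 1.910, f(8.25) ≈ 2.110.
Sum = Δs · [f(3.75) + f(5.25) + f(6.75) + f(8.25)].
Sum ≈ 10.500.

10.500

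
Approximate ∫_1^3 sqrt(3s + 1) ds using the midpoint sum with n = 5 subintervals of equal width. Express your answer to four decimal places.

Δs = (3 − 1)/5 = 0.4.
Midpoints: 1.2, 1.6, 2, 2.4, 2.8.
f(1.2) ≈ 2.1448, f(1.6) ≈ 2.4083, f(2) ≈ 2.6458, f(2.4) ≈ 2.8636, f(2.8) ≈ 3.0659.
Sum = Δs · [f(1.2) + f(1.6) + f(2) + f(2.4) + f(2.8)].
Sum ≈ 5.2513.

5.2513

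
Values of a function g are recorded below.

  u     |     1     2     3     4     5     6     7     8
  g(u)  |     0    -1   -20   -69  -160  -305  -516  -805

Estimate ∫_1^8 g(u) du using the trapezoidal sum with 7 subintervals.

-1473.5

Δu = 1.
T_7 = (1/2)·[0 + 2·(-1) + 2·(-20) + 2·(-69) + 2·(-160) + 2·(-305) + 2·(-516) + (-805)] = -1473.5.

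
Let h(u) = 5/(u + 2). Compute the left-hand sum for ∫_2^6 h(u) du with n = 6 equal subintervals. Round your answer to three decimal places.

3.683

Δu = (6 − 2)/6 = 2/3.
Left endpoints: 2, 8/3, 10/3, 4, 14/3, 16/3.
h(2) = 1.25, h(8/3) = 15/14, h(10/3) = 0.9375, h(4) = 5/6, h(14/3) = 0.75, h(16/3) = 15/22.
Sum = Δu · [h(2) + h(8/3) + h(10/3) + ...].
Sum ≈ 3.683.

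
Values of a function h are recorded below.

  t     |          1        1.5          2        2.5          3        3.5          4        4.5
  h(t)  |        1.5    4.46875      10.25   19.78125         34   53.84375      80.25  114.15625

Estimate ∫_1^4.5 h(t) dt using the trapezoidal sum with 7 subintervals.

Δt = 0.5.
T_7 = (0.5/2)·[1.5 + 2·4.46875 + 2·10.25 + 2·19.78125 + 2·34 + 2·53.84375 + 2·80.25 + 114.15625] = 130.2109375.

130.2109375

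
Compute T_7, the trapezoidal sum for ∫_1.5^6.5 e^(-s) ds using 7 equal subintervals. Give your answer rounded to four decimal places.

0.2310

Δs = (6.5 − 1.5)/7 = 5/7.
f(1.5) ≈ 0.2231, f(31/14) ≈ 0.1092, f(41/14) ≈ 0.0535, f(51/14) ≈ 0.0262, f(61/14) ≈ 0.0128, f(71/14) ≈ 0.0063, f(81/14) ≈ 0.0031, f(6.5) ≈ 0.0015.
T_7 = (Δs/2)·[f(s_0) + 2f(s_1) + ... + 2f(s_{6}) + f(s_7)].
Sum ≈ 0.2310.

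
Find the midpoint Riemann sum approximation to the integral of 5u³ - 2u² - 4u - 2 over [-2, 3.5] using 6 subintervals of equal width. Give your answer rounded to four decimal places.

Δu = (3.5 − (-2))/6 = 11/12.
Midpoints: -37/24, -0.625, 7/24, 29/24, 2.125, 73/24.
f(-37/24) = -261377/13824, f(-0.625) = -769/512, f(7/24) = -44413/13824, f(29/24) = -12887/13824, f(2.125) = 14565/512, f(73/24) = 1493453/13824.
Sum = Δu · [f(-37/24) + f(-0.625) + f(7/24) + ...].
Sum ≈ 102.5990.

102.5990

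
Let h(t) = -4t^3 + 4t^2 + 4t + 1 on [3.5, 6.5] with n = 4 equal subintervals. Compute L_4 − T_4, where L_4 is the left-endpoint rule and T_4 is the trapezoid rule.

L_4 = -980.625.
T_4 = -1278.75.
L_4 − T_4 = 298.125.

298.125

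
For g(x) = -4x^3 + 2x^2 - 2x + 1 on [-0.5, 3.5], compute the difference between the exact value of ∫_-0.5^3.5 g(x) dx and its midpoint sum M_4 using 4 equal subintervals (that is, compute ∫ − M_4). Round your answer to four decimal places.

Exact integral: ∫_-0.5^3.5 g(x) dx ≈ -129.333333.
M_4 = -124.
Error ≈ -129.333333 − (-124) ≈ -5.3333.

-5.3333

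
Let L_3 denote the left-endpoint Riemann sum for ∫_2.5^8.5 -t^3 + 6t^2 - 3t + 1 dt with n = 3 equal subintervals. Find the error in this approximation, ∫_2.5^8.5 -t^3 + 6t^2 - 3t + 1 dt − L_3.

-178.5

Exact integral: ∫_2.5^8.5 f(t) dt = -191.25.
L_3 = -12.75.
Error = -191.25 − (-12.75) = -178.5.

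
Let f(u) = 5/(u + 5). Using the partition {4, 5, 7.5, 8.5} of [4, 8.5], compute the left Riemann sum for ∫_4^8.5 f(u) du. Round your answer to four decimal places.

Subinterval widths: 1, 2.5, 1.
Left endpoints: 4, 5, 7.5.
f(4) = 5/9, f(5) = 0.5, f(7.5) = 0.4.
Sum = Σ Δu_i · f(u_i).
Sum ≈ 2.2056.

2.2056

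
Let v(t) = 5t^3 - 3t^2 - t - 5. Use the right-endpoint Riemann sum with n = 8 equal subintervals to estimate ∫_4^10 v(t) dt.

12887.625

Δt = (10 − 4)/8 = 0.75.
Right endpoints: 4.75, 5.5, 6.25, 7, 7.75, 8.5, 9.25, 10.
v(4.75) = 458.421875, v(5.5) = 730.625, v(6.25) = 1092.265625, v(7) = 1556, v(7.75) = 2134.484375, v(8.5) = 2840.375, v(9.25) = 3686.328125, v(10) = 4685.
Sum = Δt · [v(4.75) + v(5.5) + v(6.25) + ...].
Sum = 12887.625.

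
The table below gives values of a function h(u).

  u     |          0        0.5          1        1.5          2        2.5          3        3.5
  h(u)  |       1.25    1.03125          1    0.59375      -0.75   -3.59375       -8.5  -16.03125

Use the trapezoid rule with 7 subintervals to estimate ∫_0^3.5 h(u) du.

Δu = 0.5.
T_7 = (0.5/2)·[1.25 + 2·1.03125 + 2·1 + 2·0.59375 + 2·(-0.75) + 2·(-3.59375) + 2·(-8.5) + (-16.03125)] = -8.8046875.

-8.8046875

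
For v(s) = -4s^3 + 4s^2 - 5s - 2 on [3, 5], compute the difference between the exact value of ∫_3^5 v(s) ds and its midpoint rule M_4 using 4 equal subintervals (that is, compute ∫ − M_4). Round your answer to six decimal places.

Exact integral: ∫_3^5 v(s) ds ≈ -457.33333333.
M_4 = -455.5.
Error ≈ -457.33333333 − (-455.5) ≈ -1.833333.

-1.833333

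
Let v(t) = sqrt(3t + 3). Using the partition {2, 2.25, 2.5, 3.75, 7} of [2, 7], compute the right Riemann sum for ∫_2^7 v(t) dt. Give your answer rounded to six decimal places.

Subinterval widths: 0.25, 0.25, 1.25, 3.25.
Right endpoints: 2.25, 2.5, 3.75, 7.
v(2.25) ≈ 3.122499, v(2.5) ≈ 3.240370, v(3.75) ≈ 3.774917, v(7) ≈ 4.898979.
Sum = Σ Δt_i · v(t_i).
Sum ≈ 22.231047.

22.231047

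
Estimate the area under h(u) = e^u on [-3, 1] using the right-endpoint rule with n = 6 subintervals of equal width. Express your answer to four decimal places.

3.6561

Δu = (1 − (-3))/6 = 2/3.
Right endpoints: -7/3, -5/3, -1, -1/3, 1/3, 1.
h(-7/3) ≈ 0.0970, h(-5/3) ≈ 0.1889, h(-1) ≈ 0.3679, h(-1/3) ≈ 0.7165, h(1/3) ≈ 1.3956, h(1) ≈ 2.7183.
Sum = Δu · [h(-7/3) + h(-5/3) + h(-1) + ...].
Sum ≈ 3.6561.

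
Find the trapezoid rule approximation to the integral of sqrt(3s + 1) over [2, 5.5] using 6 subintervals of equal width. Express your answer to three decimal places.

12.147

Δs = (5.5 − 2)/6 = 7/12.
f(2) ≈ 2.646, f(31/12) ≈ 2.958, f(19/6) ≈ 3.240, f(3.75) ≈ 3.500, f(13/3) ≈ 3.742, f(59/12) ≈ 3.969, f(5.5) ≈ 4.183.
T_6 = (Δs/2)·[f(s_0) + 2f(s_1) + ... + 2f(s_{5}) + f(s_6)].
Sum ≈ 12.147.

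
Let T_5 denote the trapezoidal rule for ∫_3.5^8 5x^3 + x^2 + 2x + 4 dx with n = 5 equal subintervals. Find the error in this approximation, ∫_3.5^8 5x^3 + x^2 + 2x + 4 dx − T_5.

Exact integral: ∫_3.5^8 f(x) dx = 5158.546875.
T_5 = 5211.55125.
Error = 5158.546875 − 5211.55125 = -53.004375.

-53.004375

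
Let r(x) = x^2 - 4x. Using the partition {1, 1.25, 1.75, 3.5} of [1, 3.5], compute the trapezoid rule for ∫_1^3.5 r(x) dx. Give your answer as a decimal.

-7.625

Subinterval widths: 0.25, 0.5, 1.75.
r(1) = -3, r(1.25) = -3.4375, r(1.75) = -3.9375, r(3.5) = -1.75.
On each subinterval the trapezoid contributes (Δx_i/2)·[r(x_{i-1}) + r(x_i)].
Sum = -7.625.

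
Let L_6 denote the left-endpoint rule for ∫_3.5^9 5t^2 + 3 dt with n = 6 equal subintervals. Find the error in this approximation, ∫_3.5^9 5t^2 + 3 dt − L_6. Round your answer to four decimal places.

153.7008

Exact integral: ∫_3.5^9 f(t) dt ≈ 1160.041667.
L_6 ≈ 1006.340856.
Error ≈ 1160.041667 − 1006.340856 ≈ 153.7008.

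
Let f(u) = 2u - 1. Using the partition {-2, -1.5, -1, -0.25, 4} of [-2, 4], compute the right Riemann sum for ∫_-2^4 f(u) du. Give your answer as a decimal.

25.125

Subinterval widths: 0.5, 0.5, 0.75, 4.25.
Right endpoints: -1.5, -1, -0.25, 4.
f(-1.5) = -4, f(-1) = -3, f(-0.25) = -1.5, f(4) = 7.
Sum = Σ Δu_i · f(u_i).
Sum = 25.125.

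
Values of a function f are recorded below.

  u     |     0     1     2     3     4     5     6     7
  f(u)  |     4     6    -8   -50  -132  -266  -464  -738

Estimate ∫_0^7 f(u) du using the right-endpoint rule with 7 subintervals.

Δu = 1.
Sum = 1·[6 + (-8) + (-50) + (-132) + (-266) + (-464) + (-738)] = -1652.

-1652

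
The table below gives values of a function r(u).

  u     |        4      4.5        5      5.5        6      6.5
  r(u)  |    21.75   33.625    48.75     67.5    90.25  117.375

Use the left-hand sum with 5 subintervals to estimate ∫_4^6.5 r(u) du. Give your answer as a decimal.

130.9375

Δu = 0.5.
Sum = 0.5·[21.75 + 33.625 + 48.75 + 67.5 + 90.25] = 130.9375.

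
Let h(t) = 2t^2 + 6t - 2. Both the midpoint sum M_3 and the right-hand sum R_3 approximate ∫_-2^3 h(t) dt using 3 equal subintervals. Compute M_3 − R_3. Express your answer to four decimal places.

M_3 ≈ 26.018519.
R_3 ≈ 66.296296.
M_3 − R_3 ≈ -40.2778.

-40.2778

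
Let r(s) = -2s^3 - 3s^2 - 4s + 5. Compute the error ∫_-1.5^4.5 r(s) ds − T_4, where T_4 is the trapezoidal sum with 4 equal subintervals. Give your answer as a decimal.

27

Exact integral: ∫_-1.5^4.5 r(s) ds = -303.
T_4 = -330.
Error = -303 − (-330) = 27.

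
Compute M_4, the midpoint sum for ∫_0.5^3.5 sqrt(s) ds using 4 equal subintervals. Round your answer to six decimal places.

4.139280

Δs = (3.5 − 0.5)/4 = 0.75.
Midpoints: 0.875, 1.625, 2.375, 3.125.
f(0.875) ≈ 0.935414, f(1.625) ≈ 1.274755, f(2.375) ≈ 1.541104, f(3.125) ≈ 1.767767.
Sum = Δs · [f(0.875) + f(1.625) + f(2.375) + f(3.125)].
Sum ≈ 4.139280.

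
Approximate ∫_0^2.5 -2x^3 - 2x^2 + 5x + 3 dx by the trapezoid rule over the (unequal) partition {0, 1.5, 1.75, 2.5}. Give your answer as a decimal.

-11.546875

Subinterval widths: 1.5, 0.25, 0.75.
f(0) = 3, f(1.5) = -0.75, f(1.75) = -5.09375, f(2.5) = -28.25.
On each subinterval the trapezoid contributes (Δx_i/2)·[f(x_{i-1}) + f(x_i)].
Sum = -11.546875.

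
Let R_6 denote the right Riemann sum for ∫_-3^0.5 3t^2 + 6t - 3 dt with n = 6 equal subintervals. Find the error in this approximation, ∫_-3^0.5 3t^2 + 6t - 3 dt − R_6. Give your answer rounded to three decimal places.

0.936

Exact integral: ∫_-3^0.5 f(t) dt = -9.625.
R_6 ≈ -10.56076.
Error ≈ -9.625 − (-10.56076) ≈ 0.936.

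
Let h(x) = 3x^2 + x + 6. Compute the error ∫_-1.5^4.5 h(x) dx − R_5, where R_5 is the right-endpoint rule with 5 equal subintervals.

Exact integral: ∫_-1.5^4.5 h(x) dx = 139.5.
R_5 = 179.82.
Error = 139.5 − 179.82 = -40.32.

-40.32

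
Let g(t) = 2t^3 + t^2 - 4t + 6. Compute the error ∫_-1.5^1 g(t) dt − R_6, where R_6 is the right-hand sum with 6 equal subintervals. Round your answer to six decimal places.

0.557002

Exact integral: ∫_-1.5^1 g(t) dt ≈ 16.92708333.
R_6 ≈ 16.37008102.
Error ≈ 16.92708333 − 16.37008102 ≈ 0.557002.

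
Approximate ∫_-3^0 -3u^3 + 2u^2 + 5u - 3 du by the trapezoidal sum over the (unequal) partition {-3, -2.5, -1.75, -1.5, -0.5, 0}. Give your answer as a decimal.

51.2578125

Subinterval widths: 0.5, 0.75, 0.25, 1, 0.5.
f(-3) = 81, f(-2.5) = 43.875, f(-1.75) = 10.453125, f(-1.5) = 4.125, f(-0.5) = -4.625, f(0) = -3.
On each subinterval the trapezoid contributes (Δu_i/2)·[f(u_{i-1}) + f(u_i)].
Sum = 51.2578125.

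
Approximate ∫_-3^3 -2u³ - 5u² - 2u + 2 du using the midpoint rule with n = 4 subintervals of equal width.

Δu = (3 − (-3))/4 = 1.5.
Midpoints: -2.25, -0.75, 0.75, 2.25.
f(-2.25) = 3.96875, f(-0.75) = 1.53125, f(0.75) = -3.15625, f(2.25) = -50.59375.
Sum = Δu · [f(-2.25) + f(-0.75) + f(0.75) + f(2.25)].
Sum = -72.375.

-72.375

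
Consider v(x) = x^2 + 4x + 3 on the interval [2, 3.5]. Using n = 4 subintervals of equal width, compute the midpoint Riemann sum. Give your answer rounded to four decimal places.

32.6074

Δx = (3.5 − 2)/4 = 0.375.
Midpoints: 2.1875, 2.5625, 2.9375, 3.3125.
v(2.1875) = 16.53515625, v(2.5625) = 19.81640625, v(2.9375) = 23.37890625, v(3.3125) = 27.22265625.
Sum = Δx · [v(2.1875) + v(2.5625) + v(2.9375) + v(3.3125)].
Sum ≈ 32.6074.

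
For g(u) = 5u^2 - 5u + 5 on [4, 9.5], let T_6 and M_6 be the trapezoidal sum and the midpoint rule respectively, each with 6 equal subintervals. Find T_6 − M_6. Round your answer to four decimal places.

T_6 ≈ 1168.017940.
M_6 ≈ 1162.241030.
T_6 − M_6 ≈ 5.7769.

5.7769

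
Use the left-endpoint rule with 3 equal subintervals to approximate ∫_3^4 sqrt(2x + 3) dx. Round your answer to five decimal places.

Δx = (4 − 3)/3 = 1/3.
Left endpoints: 3, 10/3, 11/3.
f(3) ≈ 3.00000, f(10/3) ≈ 3.10913, f(11/3) ≈ 3.21455.
Sum = Δx · [f(3) + f(10/3) + f(11/3)].
Sum ≈ 3.10789.

3.10789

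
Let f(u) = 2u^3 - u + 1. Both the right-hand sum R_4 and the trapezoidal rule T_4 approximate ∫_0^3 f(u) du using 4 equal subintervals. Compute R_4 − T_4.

19.125

R_4 = 60.65625.
T_4 = 41.53125.
R_4 − T_4 = 19.125.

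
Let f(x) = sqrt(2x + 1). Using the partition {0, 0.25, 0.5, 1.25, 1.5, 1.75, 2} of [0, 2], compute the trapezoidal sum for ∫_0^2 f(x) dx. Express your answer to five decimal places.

3.38355

Subinterval widths: 0.25, 0.25, 0.75, 0.25, 0.25, 0.25.
f(0) ≈ 1.00000, f(0.25) ≈ 1.22474, f(0.5) ≈ 1.41421, f(1.25) ≈ 1.87083, f(1.5) ≈ 2.00000, f(1.75) ≈ 2.12132, f(2) ≈ 2.23607.
On each subinterval the trapezoid contributes (Δx_i/2)·[f(x_{i-1}) + f(x_i)].
Sum ≈ 3.38355.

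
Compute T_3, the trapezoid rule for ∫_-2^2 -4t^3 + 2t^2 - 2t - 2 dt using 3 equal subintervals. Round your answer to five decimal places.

5.03704

Δt = (2 − (-2))/3 = 4/3.
f(-2) = 42, f(-2/3) = 38/27, f(2/3) = -98/27, f(2) = -30.
T_3 = (Δt/2)·[f(t_0) + 2f(t_1) + 2f(t_2) + f(t_3)].
Sum ≈ 5.03704.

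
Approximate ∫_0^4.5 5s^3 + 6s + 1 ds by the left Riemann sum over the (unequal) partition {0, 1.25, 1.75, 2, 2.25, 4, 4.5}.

Subinterval widths: 1.25, 0.5, 0.25, 0.25, 1.75, 0.5.
Left endpoints: 0, 1.25, 1.75, 2, 2.25, 4.
f(0) = 1, f(1.25) = 18.265625, f(1.75) = 38.296875, f(2) = 53, f(2.25) = 71.453125, f(4) = 345.
Sum = Σ Δs_i · f(s_i).
Sum = 330.75.

330.75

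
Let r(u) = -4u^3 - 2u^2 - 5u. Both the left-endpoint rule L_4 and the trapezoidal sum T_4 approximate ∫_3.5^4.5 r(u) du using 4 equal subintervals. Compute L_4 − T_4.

26.75

L_4 = -285.9375.
T_4 = -312.6875.
L_4 − T_4 = 26.75.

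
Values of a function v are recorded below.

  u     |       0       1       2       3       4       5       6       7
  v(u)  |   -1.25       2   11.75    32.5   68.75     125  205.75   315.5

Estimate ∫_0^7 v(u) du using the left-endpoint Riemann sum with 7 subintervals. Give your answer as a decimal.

444.5

Δu = 1.
Sum = 1·[(-1.25) + 2 + 11.75 + 32.5 + 68.75 + 125 + 205.75] = 444.5.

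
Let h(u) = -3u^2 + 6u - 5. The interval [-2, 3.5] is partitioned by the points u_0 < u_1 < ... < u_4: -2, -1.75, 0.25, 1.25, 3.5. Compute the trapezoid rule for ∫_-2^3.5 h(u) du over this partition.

-63.828125

Subinterval widths: 0.25, 2, 1, 2.25.
h(-2) = -29, h(-1.75) = -24.6875, h(0.25) = -3.6875, h(1.25) = -2.1875, h(3.5) = -20.75.
On each subinterval the trapezoid contributes (Δu_i/2)·[h(u_{i-1}) + h(u_i)].
Sum = -63.828125.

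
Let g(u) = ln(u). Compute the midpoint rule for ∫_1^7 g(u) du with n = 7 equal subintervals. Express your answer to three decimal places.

7.647

Δu = (7 − 1)/7 = 6/7.
Midpoints: 10/7, 16/7, 22/7, 4, 34/7, 40/7, 46/7.
g(10/7) ≈ 0.357, g(16/7) ≈ 0.827, g(22/7) ≈ 1.145, g(4) ≈ 1.386, g(34/7) ≈ 1.580, g(40/7) ≈ 1.743, g(46/7) ≈ 1.883.
Sum = Δu · [g(10/7) + g(16/7) + g(22/7) + ...].
Sum ≈ 7.647.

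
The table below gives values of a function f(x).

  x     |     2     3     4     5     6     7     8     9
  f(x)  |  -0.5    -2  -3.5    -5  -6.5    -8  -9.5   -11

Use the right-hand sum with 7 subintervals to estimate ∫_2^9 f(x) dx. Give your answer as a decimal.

-45.5

Δx = 1.
Sum = 1·[(-2) + (-3.5) + (-5) + (-6.5) + (-8) + (-9.5) + (-11)] = -45.5.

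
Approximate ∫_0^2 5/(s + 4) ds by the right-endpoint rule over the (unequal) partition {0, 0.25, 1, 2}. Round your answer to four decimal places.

Subinterval widths: 0.25, 0.75, 1.
Right endpoints: 0.25, 1, 2.
f(0.25) = 20/17, f(1) = 1, f(2) = 5/6.
Sum = Σ Δs_i · f(s_i).
Sum ≈ 1.8775.

1.8775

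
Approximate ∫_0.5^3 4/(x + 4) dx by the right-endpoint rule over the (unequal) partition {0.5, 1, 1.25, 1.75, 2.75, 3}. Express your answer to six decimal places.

Subinterval widths: 0.5, 0.25, 0.5, 1, 0.25.
Right endpoints: 1, 1.25, 1.75, 2.75, 3.
f(1) = 0.8, f(1.25) = 16/21, f(1.75) = 16/23, f(2.75) = 16/27, f(3) = 4/7.
Sum = Σ Δx_i · f(x_i).
Sum ≈ 1.673752.

1.673752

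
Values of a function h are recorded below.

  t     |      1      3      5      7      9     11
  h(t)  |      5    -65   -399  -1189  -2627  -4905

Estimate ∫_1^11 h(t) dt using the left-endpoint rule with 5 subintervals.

Δt = 2.
Sum = 2·[5 + (-65) + (-399) + (-1189) + (-2627)] = -8550.

-8550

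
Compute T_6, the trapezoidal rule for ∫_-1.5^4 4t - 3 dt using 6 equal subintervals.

11

Δt = (4 − (-1.5))/6 = 11/12.
f(-1.5) = -9, f(-7/12) = -16/3, f(1/3) = -5/3, f(1.25) = 2, f(13/6) = 17/3, f(37/12) = 28/3, f(4) = 13.
T_6 = (Δt/2)·[f(t_0) + 2f(t_1) + ... + 2f(t_{5}) + f(t_6)].
Sum = 11.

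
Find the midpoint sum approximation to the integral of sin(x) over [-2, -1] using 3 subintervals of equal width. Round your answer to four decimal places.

-0.9609

Δx = (-1 − (-2))/3 = 1/3.
Midpoints: -11/6, -1.5, -7/6.
f(-11/6) ≈ -0.9657, f(-1.5) ≈ -0.9975, f(-7/6) ≈ -0.9194.
Sum = Δx · [f(-11/6) + f(-1.5) + f(-7/6)].
Sum ≈ -0.9609.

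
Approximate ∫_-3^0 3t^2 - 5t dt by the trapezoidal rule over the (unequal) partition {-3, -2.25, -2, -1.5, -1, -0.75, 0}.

50.0625

Subinterval widths: 0.75, 0.25, 0.5, 0.5, 0.25, 0.75.
f(-3) = 42, f(-2.25) = 26.4375, f(-2) = 22, f(-1.5) = 14.25, f(-1) = 8, f(-0.75) = 5.4375, f(0) = 0.
On each subinterval the trapezoid contributes (Δt_i/2)·[f(t_{i-1}) + f(t_i)].
Sum = 50.0625.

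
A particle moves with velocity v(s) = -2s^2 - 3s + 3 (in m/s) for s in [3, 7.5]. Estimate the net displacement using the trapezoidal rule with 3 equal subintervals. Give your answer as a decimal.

Δs = (7.5 − 3)/3 = 1.5.
v(3) = -24, v(4.5) = -51, v(6) = -87, v(7.5) = -132.
T_3 = (Δs/2)·[v(s_0) + 2v(s_1) + 2v(s_2) + v(s_3)].
Sum = -324.

-324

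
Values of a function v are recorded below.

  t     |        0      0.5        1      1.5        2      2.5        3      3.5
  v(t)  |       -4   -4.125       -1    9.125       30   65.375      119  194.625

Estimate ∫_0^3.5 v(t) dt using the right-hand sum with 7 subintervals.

206.5

Δt = 0.5.
Sum = 0.5·[(-4.125) + (-1) + 9.125 + 30 + 65.375 + 119 + 194.625] = 206.5.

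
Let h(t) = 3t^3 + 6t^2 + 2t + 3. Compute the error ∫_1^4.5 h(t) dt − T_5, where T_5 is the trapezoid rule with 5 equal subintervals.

Exact integral: ∫_1^4.5 h(t) dt = 516.796875.
T_5 = 525.58625.
Error = 516.796875 − 525.58625 = -8.789375.

-8.789375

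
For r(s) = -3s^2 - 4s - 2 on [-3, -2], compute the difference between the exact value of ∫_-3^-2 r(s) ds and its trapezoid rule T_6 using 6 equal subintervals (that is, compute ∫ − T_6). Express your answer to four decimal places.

0.0139

Exact integral: ∫_-3^-2 r(s) ds = -11.
T_6 ≈ -11.013889.
Error ≈ -11 − (-11.013889) ≈ 0.0139.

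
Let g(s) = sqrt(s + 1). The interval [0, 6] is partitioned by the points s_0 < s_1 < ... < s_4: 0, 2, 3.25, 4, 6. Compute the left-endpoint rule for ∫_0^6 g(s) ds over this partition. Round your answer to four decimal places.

Subinterval widths: 2, 1.25, 0.75, 2.
Left endpoints: 0, 2, 3.25, 4.
g(0) ≈ 1.0000, g(2) ≈ 1.7321, g(3.25) ≈ 2.0616, g(4) ≈ 2.2361.
Sum = Σ Δs_i · g(s_i).
Sum ≈ 10.1834.

10.1834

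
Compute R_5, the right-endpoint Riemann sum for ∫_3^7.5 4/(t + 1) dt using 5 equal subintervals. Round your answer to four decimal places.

2.7899

Δt = (7.5 − 3)/5 = 0.9.
Right endpoints: 3.9, 4.8, 5.7, 6.6, 7.5.
f(3.9) = 40/49, f(4.8) = 20/29, f(5.7) = 40/67, f(6.6) = 10/19, f(7.5) = 8/17.
Sum = Δt · [f(3.9) + f(4.8) + f(5.7) + f(6.6) + f(7.5)].
Sum ≈ 2.7899.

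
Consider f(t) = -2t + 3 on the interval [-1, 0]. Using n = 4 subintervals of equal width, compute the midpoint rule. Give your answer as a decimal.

Δt = (0 − (-1))/4 = 0.25.
Midpoints: -0.875, -0.625, -0.375, -0.125.
f(-0.875) = 4.75, f(-0.625) = 4.25, f(-0.375) = 3.75, f(-0.125) = 3.25.
Sum = Δt · [f(-0.875) + f(-0.625) + f(-0.375) + f(-0.125)].
Sum = 4.

4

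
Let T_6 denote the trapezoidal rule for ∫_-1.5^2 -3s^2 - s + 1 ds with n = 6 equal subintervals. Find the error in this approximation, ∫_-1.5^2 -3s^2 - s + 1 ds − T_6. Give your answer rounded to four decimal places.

0.5955

Exact integral: ∫_-1.5^2 f(s) ds = -8.75.
T_6 ≈ -9.345486.
Error ≈ -8.75 − (-9.345486) ≈ 0.5955.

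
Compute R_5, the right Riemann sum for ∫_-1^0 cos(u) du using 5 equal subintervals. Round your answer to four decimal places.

0.8846

Δu = (0 − (-1))/5 = 0.2.
Right endpoints: -0.8, -0.6, -0.4, -0.2, 0.
f(-0.8) ≈ 0.6967, f(-0.6) ≈ 0.8253, f(-0.4) ≈ 0.9211, f(-0.2) ≈ 0.9801, f(0) ≈ 1.0000.
Sum = Δu · [f(-0.8) + f(-0.6) + f(-0.4) + f(-0.2) + f(0)].
Sum ≈ 0.8846.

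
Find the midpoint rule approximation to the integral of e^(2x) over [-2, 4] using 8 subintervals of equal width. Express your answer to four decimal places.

Δx = (4 − (-2))/8 = 0.75.
Midpoints: -1.625, -0.875, -0.125, 0.625, 1.375, 2.125, 2.875, 3.625.
f(-1.625) ≈ 0.0388, f(-0.875) ≈ 0.1738, f(-0.125) ≈ 0.7788, f(0.625) ≈ 3.4903, f(1.375) ≈ 15.6426, f(2.125) ≈ 70.1054, f(2.875) ≈ 314.1907, f(3.625) ≈ 1408.1048.
Sum = Δx · [f(-1.625) + f(-0.875) + f(-0.125) + ...].
Sum ≈ 1359.3939.

1359.3939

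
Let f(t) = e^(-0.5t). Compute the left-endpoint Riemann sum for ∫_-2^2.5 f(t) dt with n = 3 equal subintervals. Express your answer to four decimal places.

Δt = (2.5 − (-2))/3 = 1.5.
Left endpoints: -2, -0.5, 1.
f(-2) ≈ 2.7183, f(-0.5) ≈ 1.2840, f(1) ≈ 0.6065.
Sum = Δt · [f(-2) + f(-0.5) + f(1)].
Sum ≈ 6.9133.

6.9133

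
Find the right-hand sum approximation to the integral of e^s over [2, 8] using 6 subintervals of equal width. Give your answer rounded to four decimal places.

Δs = (8 − 2)/6 = 1.
Right endpoints: 3, 4, 5, 6, 7, 8.
f(3) ≈ 20.0855, f(4) ≈ 54.5982, f(5) ≈ 148.4132, f(6) ≈ 403.4288, f(7) ≈ 1096.6332, f(8) ≈ 2980.9580.
Sum = Δs · [f(3) + f(4) + f(5) + ...].
Sum ≈ 4704.1168.

4704.1168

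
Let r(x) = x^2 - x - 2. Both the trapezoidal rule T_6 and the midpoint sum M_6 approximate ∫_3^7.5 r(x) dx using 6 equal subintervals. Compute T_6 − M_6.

0.6328125

T_6 = 99.421875.
M_6 = 98.7890625.
T_6 − M_6 = 0.6328125.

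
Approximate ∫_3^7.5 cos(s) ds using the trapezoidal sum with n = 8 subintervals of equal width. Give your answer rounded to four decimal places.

0.7758

Δs = (7.5 − 3)/8 = 0.5625.
f(3) ≈ -0.9900, f(3.5625) ≈ -0.9127, f(4.125) ≈ -0.5542, f(4.6875) ≈ -0.0249, f(5.25) ≈ 0.5121, f(5.8125) ≈ 0.8913, f(6.375) ≈ 0.9958, f(6.9375) ≈ 0.7935, f(7.5) ≈ 0.3466.
T_8 = (Δs/2)·[f(s_0) + 2f(s_1) + ... + 2f(s_{7}) + f(s_8)].
Sum ≈ 0.7758.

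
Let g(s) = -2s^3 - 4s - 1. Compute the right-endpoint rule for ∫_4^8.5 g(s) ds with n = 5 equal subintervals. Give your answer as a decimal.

Δs = (8.5 − 4)/5 = 0.9.
Right endpoints: 4.9, 5.8, 6.7, 7.6, 8.5.
g(4.9) = -255.898, g(5.8) = -414.424, g(6.7) = -629.326, g(7.6) = -909.352, g(8.5) = -1263.25.
Sum = Δs · [g(4.9) + g(5.8) + g(6.7) + g(7.6) + g(8.5)].
Sum = -3125.025.

-3125.025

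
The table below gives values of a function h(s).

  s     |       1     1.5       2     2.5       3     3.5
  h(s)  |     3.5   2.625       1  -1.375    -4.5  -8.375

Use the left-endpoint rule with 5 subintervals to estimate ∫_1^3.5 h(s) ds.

0.625

Δs = 0.5.
Sum = 0.5·[3.5 + 2.625 + 1 + (-1.375) + (-4.5)] = 0.625.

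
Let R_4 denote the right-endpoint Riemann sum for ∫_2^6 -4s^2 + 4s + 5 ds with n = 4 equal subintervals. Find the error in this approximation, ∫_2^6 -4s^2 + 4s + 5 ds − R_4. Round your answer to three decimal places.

58.667

Exact integral: ∫_2^6 f(s) ds ≈ -193.33333.
R_4 = -252.
Error ≈ -193.33333 − (-252) ≈ 58.667.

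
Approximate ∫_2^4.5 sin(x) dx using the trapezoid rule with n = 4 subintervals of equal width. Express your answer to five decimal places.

-0.19862

Δx = (4.5 − 2)/4 = 0.625.
f(2) ≈ 0.90930, f(2.625) ≈ 0.49392, f(3.25) ≈ -0.10820, f(3.875) ≈ -0.66940, f(4.5) ≈ -0.97753.
T_4 = (Δx/2)·[f(x_0) + 2f(x_1) + 2f(x_2) + 2f(x_3) + f(x_4)].
Sum ≈ -0.19862.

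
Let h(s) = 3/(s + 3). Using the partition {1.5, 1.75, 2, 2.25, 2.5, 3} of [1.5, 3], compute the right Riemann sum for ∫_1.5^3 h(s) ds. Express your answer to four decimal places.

0.8371

Subinterval widths: 0.25, 0.25, 0.25, 0.25, 0.5.
Right endpoints: 1.75, 2, 2.25, 2.5, 3.
h(1.75) = 12/19, h(2) = 0.6, h(2.25) = 4/7, h(2.5) = 6/11, h(3) = 0.5.
Sum = Σ Δs_i · h(s_i).
Sum ≈ 0.8371.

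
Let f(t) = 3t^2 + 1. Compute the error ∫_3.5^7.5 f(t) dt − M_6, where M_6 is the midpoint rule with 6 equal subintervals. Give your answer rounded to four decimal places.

Exact integral: ∫_3.5^7.5 f(t) dt = 383.
M_6 ≈ 382.555556.
Error ≈ 383 − 382.555556 ≈ 0.4444.

0.4444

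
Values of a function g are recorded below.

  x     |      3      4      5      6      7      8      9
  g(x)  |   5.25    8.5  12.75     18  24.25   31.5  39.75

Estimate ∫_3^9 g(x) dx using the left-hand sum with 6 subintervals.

100.25

Δx = 1.
Sum = 1·[5.25 + 8.5 + 12.75 + 18 + 24.25 + 31.5] = 100.25.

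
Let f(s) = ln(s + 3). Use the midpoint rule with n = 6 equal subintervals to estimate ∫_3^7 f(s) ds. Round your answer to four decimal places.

8.2765

Δs = (7 − 3)/6 = 2/3.
Midpoints: 10/3, 4, 14/3, 16/3, 6, 20/3.
f(10/3) ≈ 1.8458, f(4) ≈ 1.9459, f(14/3) ≈ 2.0369, f(16/3) ≈ 2.1203, f(6) ≈ 2.1972, f(20/3) ≈ 2.2687.
Sum = Δs · [f(10/3) + f(4) + f(14/3) + ...].
Sum ≈ 8.2765.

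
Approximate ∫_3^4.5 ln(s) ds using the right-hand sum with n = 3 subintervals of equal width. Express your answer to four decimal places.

Δs = (4.5 − 3)/3 = 0.5.
Right endpoints: 3.5, 4, 4.5.
f(3.5) ≈ 1.2528, f(4) ≈ 1.3863, f(4.5) ≈ 1.5041.
Sum = Δs · [f(3.5) + f(4) + f(4.5)].
Sum ≈ 2.0716.

2.0716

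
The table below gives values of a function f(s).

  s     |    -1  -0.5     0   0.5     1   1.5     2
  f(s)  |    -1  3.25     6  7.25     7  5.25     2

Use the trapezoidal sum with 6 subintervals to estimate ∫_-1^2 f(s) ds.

14.625

Δs = 0.5.
T_6 = (0.5/2)·[(-1) + 2·3.25 + 2·6 + 2·7.25 + 2·7 + 2·5.25 + 2] = 14.625.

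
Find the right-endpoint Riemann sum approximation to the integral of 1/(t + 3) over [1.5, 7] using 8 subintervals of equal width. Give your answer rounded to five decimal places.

0.75804

Δt = (7 − 1.5)/8 = 0.6875.
Right endpoints: 2.1875, 2.875, 3.5625, 4.25, 4.9375, 5.625, 6.3125, 7.
f(2.1875) = 16/83, f(2.875) = 8/47, f(3.5625) = 16/105, f(4.25) = 4/29, f(4.9375) = 16/127, f(5.625) = 8/69, f(6.3125) = 16/149, f(7) = 0.1.
Sum = Δt · [f(2.1875) + f(2.875) + f(3.5625) + ...].
Sum ≈ 0.75804.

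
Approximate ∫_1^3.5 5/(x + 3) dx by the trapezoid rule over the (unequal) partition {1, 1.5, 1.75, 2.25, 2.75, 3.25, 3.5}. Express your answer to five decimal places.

Subinterval widths: 0.5, 0.25, 0.5, 0.5, 0.5, 0.25.
f(1) = 1.25, f(1.5) = 10/9, f(1.75) = 20/19, f(2.25) = 20/21, f(2.75) = 20/23, f(3.25) = 0.8, f(3.5) = 10/13.
On each subinterval the trapezoid contributes (Δx_i/2)·[f(x_{i-1}) + f(x_i)].
Sum ≈ 2.43103.

2.43103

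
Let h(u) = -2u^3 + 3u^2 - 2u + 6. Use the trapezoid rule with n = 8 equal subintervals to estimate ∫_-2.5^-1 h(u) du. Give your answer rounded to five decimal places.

48.02490

Δu = (-1 − (-2.5))/8 = 0.1875.
h(-2.5) = 61, h(-2.3125) = 105269/2048, h(-2.125) = 42.98828125, h(-1.9375) = 73079/2048, h(-1.75) = 29.40625, h(-1.5625) = 49313/2048, h(-1.375) = 19.62109375, h(-1.1875) = 32675/2048, h(-1) = 13.
T_8 = (Δu/2)·[h(u_0) + 2h(u_1) + ... + 2h(u_{7}) + h(u_8)].
Sum ≈ 48.02490.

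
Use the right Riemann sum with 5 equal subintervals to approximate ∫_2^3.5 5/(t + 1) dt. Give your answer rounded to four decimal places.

Δt = (3.5 − 2)/5 = 0.3.
Right endpoints: 2.3, 2.6, 2.9, 3.2, 3.5.
f(2.3) = 50/33, f(2.6) = 25/18, f(2.9) = 50/39, f(3.2) = 25/21, f(3.5) = 10/9.
Sum = Δt · [f(2.3) + f(2.6) + f(2.9) + f(3.2) + f(3.5)].
Sum ≈ 1.9463.

1.9463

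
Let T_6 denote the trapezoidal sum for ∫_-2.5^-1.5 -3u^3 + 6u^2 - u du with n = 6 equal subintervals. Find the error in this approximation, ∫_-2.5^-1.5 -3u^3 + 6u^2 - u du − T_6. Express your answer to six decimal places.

Exact integral: ∫_-2.5^-1.5 f(u) du = 52.
T_6 ≈ 52.11111111.
Error ≈ 52 − 52.11111111 ≈ -0.111111.

-0.111111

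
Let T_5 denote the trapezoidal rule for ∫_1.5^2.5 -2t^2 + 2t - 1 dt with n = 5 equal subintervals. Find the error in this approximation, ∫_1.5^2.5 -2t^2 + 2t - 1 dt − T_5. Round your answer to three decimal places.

Exact integral: ∫_1.5^2.5 f(t) dt ≈ -5.16667.
T_5 = -5.18.
Error ≈ -5.16667 − (-5.18) ≈ 0.013.

0.013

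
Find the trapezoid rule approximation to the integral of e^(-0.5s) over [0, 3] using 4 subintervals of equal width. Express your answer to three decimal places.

Δs = (3 − 0)/4 = 0.75.
f(0) ≈ 1.000, f(0.75) ≈ 0.687, f(1.5) ≈ 0.472, f(2.25) ≈ 0.325, f(3) ≈ 0.223.
T_4 = (Δs/2)·[f(s_0) + 2f(s_1) + 2f(s_2) + 2f(s_3) + f(s_4)].
Sum ≈ 1.572.

1.572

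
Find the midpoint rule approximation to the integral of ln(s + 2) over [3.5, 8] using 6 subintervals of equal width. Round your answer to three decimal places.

Δs = (8 − 3.5)/6 = 0.75.
Midpoints: 3.875, 4.625, 5.375, 6.125, 6.875, 7.625.
f(3.875) ≈ 1.771, f(4.625) ≈ 1.891, f(5.375) ≈ 1.998, f(6.125) ≈ 2.095, f(6.875) ≈ 2.183, f(7.625) ≈ 2.264.
Sum = Δs · [f(3.875) + f(4.625) + f(5.375) + ...].
Sum ≈ 9.152.

9.152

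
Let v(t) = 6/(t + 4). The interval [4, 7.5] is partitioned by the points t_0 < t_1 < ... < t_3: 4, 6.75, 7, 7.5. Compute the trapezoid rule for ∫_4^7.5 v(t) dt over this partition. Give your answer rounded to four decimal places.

2.2034

Subinterval widths: 2.75, 0.25, 0.5.
v(4) = 0.75, v(6.75) = 24/43, v(7) = 6/11, v(7.5) = 12/23.
On each subinterval the trapezoid contributes (Δt_i/2)·[v(t_{i-1}) + v(t_i)].
Sum ≈ 2.2034.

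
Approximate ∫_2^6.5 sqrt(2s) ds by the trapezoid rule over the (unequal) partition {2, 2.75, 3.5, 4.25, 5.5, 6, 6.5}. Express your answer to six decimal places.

12.944181

Subinterval widths: 0.75, 0.75, 0.75, 1.25, 0.5, 0.5.
f(2) ≈ 2.000000, f(2.75) ≈ 2.345208, f(3.5) ≈ 2.645751, f(4.25) ≈ 2.915476, f(5.5) ≈ 3.316625, f(6) ≈ 3.464102, f(6.5) ≈ 3.605551.
On each subinterval the trapezoid contributes (Δs_i/2)·[f(s_{i-1}) + f(s_i)].
Sum ≈ 12.944181.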